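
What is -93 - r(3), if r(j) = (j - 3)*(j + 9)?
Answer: -93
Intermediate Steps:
r(j) = (-3 + j)*(9 + j)
-93 - r(3) = -93 - (-27 + 3² + 6*3) = -93 - (-27 + 9 + 18) = -93 - 1*0 = -93 + 0 = -93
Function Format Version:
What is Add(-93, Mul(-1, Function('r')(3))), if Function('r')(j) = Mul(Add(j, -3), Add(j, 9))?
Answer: -93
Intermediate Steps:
Function('r')(j) = Mul(Add(-3, j), Add(9, j))
Add(-93, Mul(-1, Function('r')(3))) = Add(-93, Mul(-1, Add(-27, Pow(3, 2), Mul(6, 3)))) = Add(-93, Mul(-1, Add(-27, 9, 18))) = Add(-93, Mul(-1, 0)) = Add(-93, 0) = -93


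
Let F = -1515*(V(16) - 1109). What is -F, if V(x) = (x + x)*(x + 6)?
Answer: -613575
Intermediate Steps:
V(x) = 2*x*(6 + x) (V(x) = (2*x)*(6 + x) = 2*x*(6 + x))
F = 613575 (F = -1515*(2*16*(6 + 16) - 1109) = -1515*(2*16*22 - 1109) = -1515*(704 - 1109) = -1515*(-405) = 613575)
-F = -1*613575 = -613575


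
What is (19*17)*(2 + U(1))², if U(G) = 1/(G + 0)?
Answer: 2907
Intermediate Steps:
U(G) = 1/G
(19*17)*(2 + U(1))² = (19*17)*(2 + 1/1)² = 323*(2 + 1)² = 323*3² = 323*9 = 2907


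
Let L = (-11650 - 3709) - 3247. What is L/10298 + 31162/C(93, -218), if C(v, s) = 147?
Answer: 159085597/756903 ≈ 210.18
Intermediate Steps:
L = -18606 (L = -15359 - 3247 = -18606)
L/10298 + 31162/C(93, -218) = -18606/10298 + 31162/147 = -18606*1/10298 + 31162*(1/147) = -9303/5149 + 31162/147 = 159085597/756903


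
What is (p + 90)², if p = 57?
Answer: 21609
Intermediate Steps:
(p + 90)² = (57 + 90)² = 147² = 21609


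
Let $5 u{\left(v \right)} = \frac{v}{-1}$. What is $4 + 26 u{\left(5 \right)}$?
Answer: $-22$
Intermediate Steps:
$u{\left(v \right)} = - \frac{v}{5}$ ($u{\left(v \right)} = \frac{v \frac{1}{-1}}{5} = \frac{v \left(-1\right)}{5} = \frac{\left(-1\right) v}{5} = - \frac{v}{5}$)
$4 + 26 u{\left(5 \right)} = 4 + 26 \left(\left(- \frac{1}{5}\right) 5\right) = 4 + 26 \left(-1\right) = 4 - 26 = -22$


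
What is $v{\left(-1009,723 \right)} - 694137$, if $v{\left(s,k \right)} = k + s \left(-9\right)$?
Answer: $-684333$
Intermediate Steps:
$v{\left(s,k \right)} = k - 9 s$
$v{\left(-1009,723 \right)} - 694137 = \left(723 - -9081\right) - 694137 = \left(723 + 9081\right) - 694137 = 9804 - 694137 = -684333$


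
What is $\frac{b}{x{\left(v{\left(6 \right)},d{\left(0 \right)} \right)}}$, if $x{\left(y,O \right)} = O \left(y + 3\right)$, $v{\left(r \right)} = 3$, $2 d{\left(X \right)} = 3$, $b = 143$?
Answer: $\frac{143}{9} \approx 15.889$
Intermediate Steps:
$d{\left(X \right)} = \frac{3}{2}$ ($d{\left(X \right)} = \frac{1}{2} \cdot 3 = \frac{3}{2}$)
$x{\left(y,O \right)} = O \left(3 + y\right)$
$\frac{b}{x{\left(v{\left(6 \right)},d{\left(0 \right)} \right)}} = \frac{143}{\frac{3}{2} \left(3 + 3\right)} = \frac{143}{\frac{3}{2} \cdot 6} = \frac{143}{9}$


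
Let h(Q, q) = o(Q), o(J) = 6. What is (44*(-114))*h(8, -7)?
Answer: -30096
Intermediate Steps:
h(Q, q) = 6
(44*(-114))*h(8, -7) = (44*(-114))*6 = -5016*6 = -30096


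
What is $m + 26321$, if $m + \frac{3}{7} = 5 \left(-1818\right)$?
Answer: $\frac{120614}{7} \approx 17231.0$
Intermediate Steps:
$m = - \frac{63633}{7}$ ($m = - \frac{3}{7} + 5 \left(-1818\right) = - \frac{3}{7} - 9090 = - \frac{63633}{7} \approx -9090.4$)
$m + 26321 = - \frac{63633}{7} + 26321 = \frac{120614}{7}$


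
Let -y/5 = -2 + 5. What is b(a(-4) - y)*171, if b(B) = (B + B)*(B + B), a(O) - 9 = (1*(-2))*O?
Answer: 700416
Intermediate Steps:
y = -15 (y = -5*(-2 + 5) = -5*3 = -15)
a(O) = 9 - 2*O (a(O) = 9 + (1*(-2))*O = 9 - 2*O)
b(B) = 4*B² (b(B) = (2*B)*(2*B) = 4*B²)
b(a(-4) - y)*171 = (4*((9 - 2*(-4)) - 1*(-15))²)*171 = (4*((9 + 8) + 15)²)*171 = (4*(17 + 15)²)*171 = (4*32²)*171 = (4*1024)*171 = 4096*171 = 700416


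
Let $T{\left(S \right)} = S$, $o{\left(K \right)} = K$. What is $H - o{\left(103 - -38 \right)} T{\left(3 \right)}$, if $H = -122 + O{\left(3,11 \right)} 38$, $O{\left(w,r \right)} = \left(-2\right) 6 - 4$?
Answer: $-1153$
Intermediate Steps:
$O{\left(w,r \right)} = -16$ ($O{\left(w,r \right)} = -12 - 4 = -16$)
$H = -730$ ($H = -122 - 608 = -730$)
$H - o{\left(103 - -38 \right)} T{\left(3 \right)} = -730 - \left(103 - -38\right) 3 = -730 - \left(103 + 38\right) 3 = -730 - 141 \cdot 3 = -730 - 423 = -1153$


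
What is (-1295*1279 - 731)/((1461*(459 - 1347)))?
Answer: 414259/324342 ≈ 1.2772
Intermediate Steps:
(-1295*1279 - 731)/((1461*(459 - 1347))) = (-1656305 - 731)/((1461*(-888))) = -1657036/(-1297368) = -1657036*(-1/1297368) = 414259/324342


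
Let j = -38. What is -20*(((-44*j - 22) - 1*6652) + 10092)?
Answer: -101800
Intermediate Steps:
-20*(((-44*j - 22) - 1*6652) + 10092) = -20*(((-44*(-38) - 22) - 1*6652) + 10092) = -20*(((1672 - 22) - 6652) + 10092) = -20*((1650 - 6652) + 10092) = -20*(-5002 + 10092) = -20*5090 = -101800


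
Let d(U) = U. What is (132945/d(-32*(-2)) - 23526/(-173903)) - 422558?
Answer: -4679861607937/11129792 ≈ -4.2048e+5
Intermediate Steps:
(132945/d(-32*(-2)) - 23526/(-173903)) - 422558 = (132945/((-32*(-2))) - 23526/(-173903)) - 422558 = (132945/64 - 23526*(-1/173903)) - 422558 = (132945*(1/64) + 23526/173903) - 422558 = (132945/64 + 23526/173903) - 422558 = 23121039999/11129792 - 422558 = -4679861607937/11129792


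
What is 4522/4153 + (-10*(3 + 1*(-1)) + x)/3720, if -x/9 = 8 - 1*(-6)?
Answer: 8107751/7724580 ≈ 1.0496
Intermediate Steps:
x = -126 (x = -9*(8 - 1*(-6)) = -9*(8 + 6) = -9*14 = -126)
4522/4153 + (-10*(3 + 1*(-1)) + x)/3720 = 4522/4153 + (-10*(3 + 1*(-1)) - 126)/3720 = 4522*(1/4153) + (-10*(3 - 1) - 126)*(1/3720) = 4522/4153 + (-10*2 - 126)*(1/3720) = 4522/4153 + (-20 - 126)*(1/3720) = 4522/4153 - 146*1/3720 = 4522/4153 - 73/1860 = 8107751/7724580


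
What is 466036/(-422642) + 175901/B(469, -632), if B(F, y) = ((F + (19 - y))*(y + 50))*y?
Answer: -95957594796619/87056407764480 ≈ -1.1022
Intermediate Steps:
B(F, y) = y*(50 + y)*(19 + F - y) (B(F, y) = ((19 + F - y)*(50 + y))*y = ((50 + y)*(19 + F - y))*y = y*(50 + y)*(19 + F - y))
466036/(-422642) + 175901/B(469, -632) = 466036/(-422642) + 175901/((-632*(950 - 1*(-632)² - 31*(-632) + 50*469 + 469*(-632)))) = 466036*(-1/422642) + 175901/((-632*(950 - 1*399424 + 19592 + 23450 - 296408))) = -233018/211321 + 175901/((-632*(950 - 399424 + 19592 + 23450 - 296408))) = -233018/211321 + 175901/((-632*(-651840))) = -233018/211321 + 175901/411962880 = -95957594796619/87056407764480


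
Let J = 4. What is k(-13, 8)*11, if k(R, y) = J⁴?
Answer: 2816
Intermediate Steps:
k(R, y) = 256 (k(R, y) = 4⁴ = 256)
k(-13, 8)*11 = 256*11 = 2816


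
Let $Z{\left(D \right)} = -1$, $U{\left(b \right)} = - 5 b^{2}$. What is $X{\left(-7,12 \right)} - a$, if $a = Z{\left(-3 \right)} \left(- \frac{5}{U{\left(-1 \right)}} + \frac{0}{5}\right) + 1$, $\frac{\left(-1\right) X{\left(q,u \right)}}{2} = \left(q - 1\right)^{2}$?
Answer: $-128$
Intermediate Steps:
$X{\left(q,u \right)} = - 2 \left(-1 + q\right)^{2}$ ($X{\left(q,u \right)} = - 2 \left(q - 1\right)^{2} = - 2 \left(-1 + q\right)^{2}$)
$a = 0$ ($a = - (- \frac{5}{\left(-5\right) \left(-1\right)^{2}} + \frac{0}{5}) + 1 = - (- \frac{5}{\left(-5\right) 1} + 0 \cdot \frac{1}{5}) + 1 = - (- \frac{5}{-5} + 0) + 1 = - (\left(-5\right) \left(- \frac{1}{5}\right) + 0) + 1 = - (1 + 0) + 1 = \left(-1\right) 1 + 1 = -1 + 1 = 0$)
$X{\left(-7,12 \right)} - a = - 2 \left(-1 - 7\right)^{2} - 0 = - 2 \left(-8\right)^{2} + 0 = \left(-2\right) 64 + 0 = -128 + 0 = -128$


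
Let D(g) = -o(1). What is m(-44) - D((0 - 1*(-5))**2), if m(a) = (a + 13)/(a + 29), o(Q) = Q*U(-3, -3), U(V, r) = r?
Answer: -14/15 ≈ -0.93333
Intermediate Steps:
o(Q) = -3*Q (o(Q) = Q*(-3) = -3*Q)
D(g) = 3 (D(g) = -(-3) = -1*(-3) = 3)
m(a) = (13 + a)/(29 + a)
m(-44) - D((0 - 1*(-5))**2) = (13 - 44)/(29 - 44) - 1*3 = -31/(-15) - 3 = -1/15*(-31) - 3 = 31/15 - 3 = -14/15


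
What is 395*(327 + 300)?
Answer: 247665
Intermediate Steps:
395*(327 + 300) = 395*627 = 247665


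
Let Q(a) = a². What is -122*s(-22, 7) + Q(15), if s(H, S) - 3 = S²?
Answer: -6119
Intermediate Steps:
s(H, S) = 3 + S²
-122*s(-22, 7) + Q(15) = -122*(3 + 7²) + 15² = -122*(3 + 49) + 225 = -122*52 + 225 = -6344 + 225 = -6119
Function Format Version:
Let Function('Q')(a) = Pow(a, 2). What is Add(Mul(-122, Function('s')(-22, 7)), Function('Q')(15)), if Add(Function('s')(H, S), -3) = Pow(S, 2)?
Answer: -6119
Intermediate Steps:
Function('s')(H, S) = Add(3, Pow(S, 2))
Add(Mul(-122, Function('s')(-22, 7)), Function('Q')(15)) = Add(Mul(-122, Add(3, Pow(7, 2))), Pow(15, 2)) = Add(Mul(-122, Add(3, 49)), 225) = Add(Mul(-122, 52), 225) = Add(-6344, 225) = -6119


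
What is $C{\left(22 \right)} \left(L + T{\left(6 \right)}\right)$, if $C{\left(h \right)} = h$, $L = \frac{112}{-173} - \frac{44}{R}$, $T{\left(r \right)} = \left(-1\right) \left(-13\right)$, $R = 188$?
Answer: $\frac{2167792}{8131} \approx 266.61$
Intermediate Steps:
$T{\left(r \right)} = 13$
$L = - \frac{7167}{8131}$ ($L = \frac{112}{-173} - \frac{44}{188} = 112 \left(- \frac{1}{173}\right) - \frac{11}{47} = - \frac{112}{173} - \frac{11}{47} = - \frac{7167}{8131} \approx -0.88144$)
$C{\left(22 \right)} \left(L + T{\left(6 \right)}\right) = 22 \left(- \frac{7167}{8131} + 13\right) = 22 \cdot \frac{98536}{8131} = \frac{2167792}{8131}$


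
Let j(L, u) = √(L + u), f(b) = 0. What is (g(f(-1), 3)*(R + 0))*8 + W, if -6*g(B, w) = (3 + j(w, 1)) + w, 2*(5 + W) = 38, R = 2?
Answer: -22/3 ≈ -7.3333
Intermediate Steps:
W = 14 (W = -5 + (½)*38 = -5 + 19 = 14)
g(B, w) = -½ - w/6 - √(1 + w)/6 (g(B, w) = -((3 + √(w + 1)) + w)/6 = -((3 + √(1 + w)) + w)/6 = -(3 + w + √(1 + w))/6 = -½ - w/6 - √(1 + w)/6)
(g(f(-1), 3)*(R + 0))*8 + W = ((-½ - ⅙*3 - √(1 + 3)/6)*(2 + 0))*8 + 14 = ((-½ - ½ - √4/6)*2)*8 + 14 = ((-½ - ½ - ⅙*2)*2)*8 + 14 = ((-½ - ½ - ⅓)*2)*8 + 14 = -4/3*2*8 + 14 = -8/3*8 + 14 = -64/3 + 14 = -22/3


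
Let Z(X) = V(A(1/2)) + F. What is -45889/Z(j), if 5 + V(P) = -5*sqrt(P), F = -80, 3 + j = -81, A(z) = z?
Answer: 1560226/2885 - 45889*sqrt(2)/2885 ≈ 518.31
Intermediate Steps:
j = -84 (j = -3 - 81 = -84)
V(P) = -5 - 5*sqrt(P)
Z(X) = -85 - 5*sqrt(2)/2 (Z(X) = (-5 - 5*sqrt(2)/2) - 80 = -85 - 5*sqrt(2)/2)
-45889/Z(j) = -45889/(-85 - 5*sqrt(2)/2)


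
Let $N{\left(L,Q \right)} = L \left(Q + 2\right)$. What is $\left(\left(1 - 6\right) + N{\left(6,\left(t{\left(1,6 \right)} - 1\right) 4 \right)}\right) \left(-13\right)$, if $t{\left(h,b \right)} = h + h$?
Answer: $-403$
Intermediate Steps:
$t{\left(h,b \right)} = 2 h$
$N{\left(L,Q \right)} = L \left(2 + Q\right)$
$\left(\left(1 - 6\right) + N{\left(6,\left(t{\left(1,6 \right)} - 1\right) 4 \right)}\right) \left(-13\right) = \left(\left(1 - 6\right) + 6 \left(2 + \left(2 \cdot 1 - 1\right) 4\right)\right) \left(-13\right) = \left(-5 + 6 \left(2 + \left(2 - 1\right) 4\right)\right) \left(-13\right) = \left(-5 + 6 \left(2 + 1 \cdot 4\right)\right) \left(-13\right) = \left(-5 + 6 \left(2 + 4\right)\right) \left(-13\right) = \left(-5 + 6 \cdot 6\right) \left(-13\right) = \left(-5 + 36\right) \left(-13\right) = 31 \left(-13\right) = -403$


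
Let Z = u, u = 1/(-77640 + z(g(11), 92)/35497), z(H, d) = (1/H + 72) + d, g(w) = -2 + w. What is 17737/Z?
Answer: -62849494192013/45639 ≈ -1.3771e+9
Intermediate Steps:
z(H, d) = 72 + d + 1/H (z(H, d) = (72 + 1/H) + d = 72 + d + 1/H)
u = -45639/3543411749 (u = 1/(-77640 + (72 + 92 + 1/(-2 + 11))/35497) = 1/(-77640 + (72 + 92 + 1/9)*(1/35497)) = 1/(-77640 + (1477/9)*(1/35497)) = 1/(-77640 + 211/45639) = 1/(-3543411749/45639) = -45639/3543411749 ≈ -1.2880e-5)
Z = -45639/3543411749 ≈ -1.2880e-5
17737/Z = 17737/(-45639/3543411749) = 17737*(-3543411749/45639) = -62849494192013/45639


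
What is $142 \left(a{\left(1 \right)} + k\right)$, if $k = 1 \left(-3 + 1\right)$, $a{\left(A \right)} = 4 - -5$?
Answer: $994$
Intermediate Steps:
$a{\left(A \right)} = 9$ ($a{\left(A \right)} = 4 + 5 = 9$)
$k = -2$ ($k = 1 \left(-2\right) = -2$)
$142 \left(a{\left(1 \right)} + k\right) = 142 \left(9 - 2\right) = 142 \cdot 7 = 994$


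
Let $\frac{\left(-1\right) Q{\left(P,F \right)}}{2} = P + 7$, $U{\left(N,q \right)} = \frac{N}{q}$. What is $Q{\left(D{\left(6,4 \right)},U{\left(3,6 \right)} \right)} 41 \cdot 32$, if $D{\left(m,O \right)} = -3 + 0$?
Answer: $-10496$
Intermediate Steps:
$D{\left(m,O \right)} = -3$
$Q{\left(P,F \right)} = -14 - 2 P$ ($Q{\left(P,F \right)} = - 2 \left(P + 7\right) = - 2 \left(7 + P\right) = -14 - 2 P$)
$Q{\left(D{\left(6,4 \right)},U{\left(3,6 \right)} \right)} 41 \cdot 32 = \left(-14 - -6\right) 41 \cdot 32 = \left(-14 + 6\right) 41 \cdot 32 = \left(-8\right) 41 \cdot 32 = \left(-328\right) 32 = -10496$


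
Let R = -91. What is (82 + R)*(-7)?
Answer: 63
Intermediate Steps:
(82 + R)*(-7) = (82 - 91)*(-7) = -9*(-7) = 63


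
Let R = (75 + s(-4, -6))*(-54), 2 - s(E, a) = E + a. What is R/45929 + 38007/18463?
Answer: 1658884329/847987127 ≈ 1.9563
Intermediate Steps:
s(E, a) = 2 - E - a (s(E, a) = 2 - (E + a) = 2 + (-E - a) = 2 - E - a)
R = -4698 (R = (75 + (2 - 1*(-4) - 1*(-6)))*(-54) = (75 + (2 + 4 + 6))*(-54) = (75 + 12)*(-54) = 87*(-54) = -4698)
R/45929 + 38007/18463 = -4698/45929 + 38007/18463 = 1658884329/847987127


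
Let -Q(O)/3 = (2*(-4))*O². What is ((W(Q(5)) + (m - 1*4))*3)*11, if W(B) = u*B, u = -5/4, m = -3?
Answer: -24981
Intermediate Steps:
Q(O) = 24*O² (Q(O) = -3*2*(-4)*O² = -(-24)*O² = 24*O²)
u = -5/4 (u = -5*¼ = -5/4 ≈ -1.2500)
W(B) = -5*B/4
((W(Q(5)) + (m - 1*4))*3)*11 = ((-30*5² + (-3 - 1*4))*3)*11 = ((-30*25 + (-3 - 4))*3)*11 = ((-5/4*600 - 7)*3)*11 = ((-750 - 7)*3)*11 = -757*3*11 = -2271*11 = -24981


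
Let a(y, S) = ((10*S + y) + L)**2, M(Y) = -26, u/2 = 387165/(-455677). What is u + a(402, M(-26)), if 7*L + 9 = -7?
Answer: 435809817498/22328173 ≈ 19518.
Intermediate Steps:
L = -16/7 (L = -9/7 + (1/7)*(-7) = -9/7 - 1 = -16/7 ≈ -2.2857)
u = -774330/455677 (u = 2*(387165/(-455677)) = 2*(387165*(-1/455677)) = 2*(-387165/455677) = -774330/455677 ≈ -1.6993)
a(y, S) = (-16/7 + y + 10*S)**2 (a(y, S) = ((10*S + y) - 16/7)**2 = ((y + 10*S) - 16/7)**2 = (-16/7 + y + 10*S)**2)
u + a(402, M(-26)) = -774330/455677 + (-16 + 7*402 + 70*(-26))**2/49 = -774330/455677 + (-16 + 2814 - 1820)**2/49 = -774330/455677 + (1/49)*978**2 = -774330/455677 + (1/49)*956484 = -774330/455677 + 956484/49 = 435809817498/22328173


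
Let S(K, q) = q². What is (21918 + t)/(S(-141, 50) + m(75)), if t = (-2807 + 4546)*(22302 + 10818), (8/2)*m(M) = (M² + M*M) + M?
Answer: 230470392/21325 ≈ 10808.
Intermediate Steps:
m(M) = M²/2 + M/4 (m(M) = ((M² + M*M) + M)/4 = ((M² + M²) + M)/4 = (2*M² + M)/4 = (M + 2*M²)/4 = M²/2 + M/4)
t = 57595680 (t = 1739*33120 = 57595680)
(21918 + t)/(S(-141, 50) + m(75)) = (21918 + 57595680)/(50² + (¼)*75*(1 + 2*75)) = 57617598/(2500 + (¼)*75*(1 + 150)) = 57617598/(2500 + (¼)*75*151) = 57617598/(2500 + 11325/4) = 57617598/(21325/4) = 57617598*(4/21325) = 230470392/21325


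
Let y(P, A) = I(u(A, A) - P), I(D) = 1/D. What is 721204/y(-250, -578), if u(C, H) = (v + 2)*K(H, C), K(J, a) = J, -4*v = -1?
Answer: -757624802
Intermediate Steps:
v = 1/4 (v = -1/4*(-1) = 1/4 ≈ 0.25000)
u(C, H) = 9*H/4 (u(C, H) = (1/4 + 2)*H = 9*H/4)
y(P, A) = 1/(-P + 9*A/4) (y(P, A) = 1/(9*A/4 - P) = 1/(-P + 9*A/4))
721204/y(-250, -578) = 721204/((4/(-4*(-250) + 9*(-578)))) = 721204/((4/(1000 - 5202))) = 721204/((4/(-4202))) = 721204/((4*(-1/4202))) = 721204/(-2/2101) = 721204*(-2101/2) = -757624802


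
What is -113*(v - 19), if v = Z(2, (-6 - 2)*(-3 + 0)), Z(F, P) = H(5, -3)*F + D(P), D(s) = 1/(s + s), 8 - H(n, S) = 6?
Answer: 81247/48 ≈ 1692.6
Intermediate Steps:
H(n, S) = 2 (H(n, S) = 8 - 1*6 = 8 - 6 = 2)
D(s) = 1/(2*s)
Z(F, P) = 1/(2*P) + 2*F (Z(F, P) = 2*F + 1/(2*P) = 1/(2*P) + 2*F)
v = 193/48 (v = 1/(2*(((-6 - 2)*(-3 + 0)))) + 2*2 = 1/(2*((-8*(-3)))) + 4 = (½)/24 + 4 = (½)*(1/24) + 4 = 1/48 + 4 = 193/48 ≈ 4.0208)
-113*(v - 19) = -113*(193/48 - 19) = -113*(-719/48) = 81247/48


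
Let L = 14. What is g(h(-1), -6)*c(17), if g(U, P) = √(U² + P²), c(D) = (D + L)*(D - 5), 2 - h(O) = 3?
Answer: 372*√37 ≈ 2262.8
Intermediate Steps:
h(O) = -1 (h(O) = 2 - 1*3 = 2 - 3 = -1)
c(D) = (-5 + D)*(14 + D) (c(D) = (D + 14)*(D - 5) = (14 + D)*(-5 + D) = (-5 + D)*(14 + D))
g(U, P) = √(P² + U²)
g(h(-1), -6)*c(17) = √((-6)² + (-1)²)*(-70 + 17² + 9*17) = √(36 + 1)*(-70 + 289 + 153) = √37*372 = 372*√37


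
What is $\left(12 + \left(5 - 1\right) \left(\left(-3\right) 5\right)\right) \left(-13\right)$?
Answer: $624$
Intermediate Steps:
$\left(12 + \left(5 - 1\right) \left(\left(-3\right) 5\right)\right) \left(-13\right) = \left(12 + 4 \left(-15\right)\right) \left(-13\right) = \left(12 - 60\right) \left(-13\right) = \left(-48\right) \left(-13\right) = 624$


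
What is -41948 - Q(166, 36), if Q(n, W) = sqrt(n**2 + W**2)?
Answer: -41948 - 2*sqrt(7213) ≈ -42118.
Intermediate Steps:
Q(n, W) = sqrt(W**2 + n**2)
-41948 - Q(166, 36) = -41948 - sqrt(36**2 + 166**2) = -41948 - sqrt(1296 + 27556) = -41948 - sqrt(28852) = -41948 - 2*sqrt(7213)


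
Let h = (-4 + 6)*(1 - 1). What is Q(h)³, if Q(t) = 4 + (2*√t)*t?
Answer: 64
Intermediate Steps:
h = 0 (h = 2*0 = 0)
Q(t) = 4 + 2*t^(3/2)
Q(h)³ = (4 + 2*0^(3/2))³ = (4 + 2*0)³ = (4 + 0)³ = 4³ = 64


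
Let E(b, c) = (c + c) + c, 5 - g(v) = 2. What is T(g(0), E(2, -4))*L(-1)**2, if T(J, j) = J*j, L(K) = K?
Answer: -36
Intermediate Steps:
g(v) = 3 (g(v) = 5 - 1*2 = 5 - 2 = 3)
E(b, c) = 3*c (E(b, c) = 2*c + c = 3*c)
T(g(0), E(2, -4))*L(-1)**2 = (3*(3*(-4)))*(-1)**2 = (3*(-12))*1 = -36*1 = -36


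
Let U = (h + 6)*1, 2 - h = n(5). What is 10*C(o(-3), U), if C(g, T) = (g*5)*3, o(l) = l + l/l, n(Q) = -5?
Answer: -300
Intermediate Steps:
h = 7 (h = 2 - 1*(-5) = 2 + 5 = 7)
o(l) = 1 + l (o(l) = l + 1 = 1 + l)
U = 13 (U = (7 + 6)*1 = 13*1 = 13)
C(g, T) = 15*g (C(g, T) = (5*g)*3 = 15*g)
10*C(o(-3), U) = 10*(15*(1 - 3)) = 10*(15*(-2)) = 10*(-30) = -300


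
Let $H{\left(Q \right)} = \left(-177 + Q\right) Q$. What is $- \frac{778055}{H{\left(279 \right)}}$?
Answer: $- \frac{778055}{28458} \approx -27.34$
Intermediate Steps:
$H{\left(Q \right)} = Q \left(-177 + Q\right)$
$- \frac{778055}{H{\left(279 \right)}} = - \frac{778055}{279 \left(-177 + 279\right)} = - \frac{778055}{279 \cdot 102} = - \frac{778055}{28458}$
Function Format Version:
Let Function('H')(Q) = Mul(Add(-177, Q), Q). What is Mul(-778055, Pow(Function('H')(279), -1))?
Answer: Rational(-778055, 28458) ≈ -27.340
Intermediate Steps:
Function('H')(Q) = Mul(Q, Add(-177, Q))
Mul(-778055, Pow(Function('H')(279), -1)) = Mul(-778055, Pow(Mul(279, Add(-177, 279)), -1)) = Mul(-778055, Pow(Mul(279, 102), -1)) = Mul(-778055, Pow(28458, -1)) = Mul(-778055, Rational(1, 28458)) = Rational(-778055, 28458)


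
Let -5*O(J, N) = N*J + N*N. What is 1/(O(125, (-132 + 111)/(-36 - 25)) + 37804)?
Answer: 18605/703182854 ≈ 2.6458e-5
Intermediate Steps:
O(J, N) = -N**2/5 - J*N/5 (O(J, N) = -(N*J + N*N)/5 = -(J*N + N**2)/5 = -(N**2 + J*N)/5 = -N**2/5 - J*N/5)
1/(O(125, (-132 + 111)/(-36 - 25)) + 37804) = 1/(-(-132 + 111)/(-36 - 25)*(125 + (-132 + 111)/(-36 - 25))/5 + 37804) = 1/(-(-21/(-61))*(125 - 21/(-61))/5 + 37804) = 1/(-(-21*(-1/61))*(125 - 21*(-1/61))/5 + 37804) = 1/(-1/5*21/61*(125 + 21/61) + 37804) = 1/(-1/5*21/61*7646/61 + 37804) = 1/(-160566/18605 + 37804) = 1/(703182854/18605) = 18605/703182854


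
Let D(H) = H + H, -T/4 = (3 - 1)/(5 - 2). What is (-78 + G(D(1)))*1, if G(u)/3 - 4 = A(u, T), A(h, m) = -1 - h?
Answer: -75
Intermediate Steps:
T = -8/3 (T = -4*(3 - 1)/(5 - 2) = -8/3 ≈ -2.6667)
D(H) = 2*H
G(u) = 9 - 3*u (G(u) = 12 + 3*(-1 - u) = 12 + (-3 - 3*u) = 9 - 3*u)
(-78 + G(D(1)))*1 = (-78 + (9 - 6))*1 = (-78 + 3)*1 = -75*1 = -75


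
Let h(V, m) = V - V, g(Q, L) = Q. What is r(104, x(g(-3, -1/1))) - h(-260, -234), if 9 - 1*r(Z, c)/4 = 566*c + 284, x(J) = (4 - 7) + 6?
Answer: -7892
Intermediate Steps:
h(V, m) = 0
x(J) = 3 (x(J) = -3 + 6 = 3)
r(Z, c) = -1100 - 2264*c (r(Z, c) = 36 - 4*(566*c + 284) = 36 - 4*(284 + 566*c) = 36 + (-1136 - 2264*c) = -1100 - 2264*c)
r(104, x(g(-3, -1/1))) - h(-260, -234) = (-1100 - 2264*3) - 1*0 = (-1100 - 6792) + 0 = -7892 + 0 = -7892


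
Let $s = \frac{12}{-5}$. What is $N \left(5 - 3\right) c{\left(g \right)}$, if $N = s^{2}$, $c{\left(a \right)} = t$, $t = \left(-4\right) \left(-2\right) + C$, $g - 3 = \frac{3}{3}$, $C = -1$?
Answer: $\frac{2016}{25} \approx 80.64$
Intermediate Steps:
$g = 4$ ($g = 3 + \frac{3}{3} = 3 + 3 \cdot \frac{1}{3} = 3 + 1 = 4$)
$t = 7$ ($t = \left(-4\right) \left(-2\right) - 1 = 8 - 1 = 7$)
$c{\left(a \right)} = 7$
$s = - \frac{12}{5}$ ($s = 12 \left(- \frac{1}{5}\right) = - \frac{12}{5} \approx -2.4$)
$N = \frac{144}{25}$ ($N = \left(- \frac{12}{5}\right)^{2} = \frac{144}{25} \approx 5.76$)
$N \left(5 - 3\right) c{\left(g \right)} = \frac{144 \left(5 - 3\right) 7}{25} = \frac{144 \cdot 2 \cdot 7}{25} = \frac{144}{25} \cdot 14 = \frac{2016}{25}$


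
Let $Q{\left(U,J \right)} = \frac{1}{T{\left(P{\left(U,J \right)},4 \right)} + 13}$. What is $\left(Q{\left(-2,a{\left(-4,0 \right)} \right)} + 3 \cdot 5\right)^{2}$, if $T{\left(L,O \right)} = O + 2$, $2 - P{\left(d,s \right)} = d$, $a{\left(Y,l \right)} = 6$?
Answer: $\frac{81796}{361} \approx 226.58$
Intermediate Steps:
$P{\left(d,s \right)} = 2 - d$
$T{\left(L,O \right)} = 2 + O$
$Q{\left(U,J \right)} = \frac{1}{19}$ ($Q{\left(U,J \right)} = \frac{1}{\left(2 + 4\right) + 13} = \frac{1}{6 + 13} = \frac{1}{19}$)
$\left(Q{\left(-2,a{\left(-4,0 \right)} \right)} + 3 \cdot 5\right)^{2} = \left(\frac{1}{19} + 3 \cdot 5\right)^{2} = \left(\frac{1}{19} + 15\right)^{2} = \left(\frac{286}{19}\right)^{2} = \frac{81796}{361}$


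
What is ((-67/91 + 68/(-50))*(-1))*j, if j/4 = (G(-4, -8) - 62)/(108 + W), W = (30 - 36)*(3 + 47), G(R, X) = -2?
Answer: 19076/6825 ≈ 2.7950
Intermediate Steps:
W = -300 (W = -6*50 = -300)
j = 4/3 (j = 4*((-2 - 62)/(108 - 300)) = 4*(-64/(-192)) = 4*(-64*(-1/192)) = 4*(⅓) = 4/3 ≈ 1.3333)
((-67/91 + 68/(-50))*(-1))*j = ((-67/91 + 68/(-50))*(-1))*(4/3) = ((-67*1/91 + 68*(-1/50))*(-1))*(4/3) = ((-67/91 - 34/25)*(-1))*(4/3) = -4769/2275*(-1)*(4/3) = (4769/2275)*(4/3) = 19076/6825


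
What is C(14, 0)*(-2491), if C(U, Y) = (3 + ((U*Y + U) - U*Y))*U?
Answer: -592858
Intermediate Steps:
C(U, Y) = U*(3 + U) (C(U, Y) = (3 + ((U + U*Y) - U*Y))*U = (3 + U)*U = U*(3 + U))
C(14, 0)*(-2491) = (14*(3 + 14))*(-2491) = (14*17)*(-2491) = 238*(-2491) = -592858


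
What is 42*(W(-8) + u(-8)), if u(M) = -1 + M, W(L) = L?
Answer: -714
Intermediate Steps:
42*(W(-8) + u(-8)) = 42*(-8 + (-1 - 8)) = 42*(-8 - 9) = 42*(-17) = -714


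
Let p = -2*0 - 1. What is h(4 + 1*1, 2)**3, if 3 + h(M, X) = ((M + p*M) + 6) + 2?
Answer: 125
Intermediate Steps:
p = -1 (p = 0 - 1 = -1)
h(M, X) = 5 (h(M, X) = -3 + (((M - M) + 6) + 2) = -3 + ((0 + 6) + 2) = -3 + (6 + 2) = -3 + 8 = 5)
h(4 + 1*1, 2)**3 = 5**3 = 125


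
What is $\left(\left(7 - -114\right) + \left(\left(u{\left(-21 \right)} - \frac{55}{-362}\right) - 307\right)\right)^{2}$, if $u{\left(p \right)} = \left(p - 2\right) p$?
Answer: $\frac{11571089761}{131044} \approx 88299.0$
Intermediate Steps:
$u{\left(p \right)} = p \left(-2 + p\right)$ ($u{\left(p \right)} = \left(-2 + p\right) p = p \left(-2 + p\right)$)
$\left(\left(7 - -114\right) + \left(\left(u{\left(-21 \right)} - \frac{55}{-362}\right) - 307\right)\right)^{2} = \left(\left(7 - -114\right) - \left(\frac{111079}{362} + 21 \left(-2 - 21\right)\right)\right)^{2} = \left(\left(7 + 114\right) - - \frac{63767}{362}\right)^{2} = \left(121 + \left(\left(483 + \frac{55}{362}\right) - 307\right)\right)^{2} = \left(121 + \left(\frac{174901}{362} - 307\right)\right)^{2} = \left(121 + \frac{63767}{362}\right)^{2} = \left(\frac{107569}{362}\right)^{2} = \frac{11571089761}{131044}$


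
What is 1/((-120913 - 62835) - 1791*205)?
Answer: -1/550903 ≈ -1.8152e-6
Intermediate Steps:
1/((-120913 - 62835) - 1791*205) = 1/(-183748 - 367155) = 1/(-550903) = -1/550903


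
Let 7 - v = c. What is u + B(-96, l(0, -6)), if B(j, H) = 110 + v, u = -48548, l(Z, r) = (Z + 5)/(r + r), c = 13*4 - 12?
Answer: -48471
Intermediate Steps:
c = 40 (c = 52 - 12 = 40)
l(Z, r) = (5 + Z)/(2*r) (l(Z, r) = (5 + Z)/((2*r)) = (5 + Z)*(1/(2*r)) = (5 + Z)/(2*r))
v = -33 (v = 7 - 1*40 = 7 - 40 = -33)
B(j, H) = 77 (B(j, H) = 110 - 33 = 77)
u + B(-96, l(0, -6)) = -48548 + 77 = -48471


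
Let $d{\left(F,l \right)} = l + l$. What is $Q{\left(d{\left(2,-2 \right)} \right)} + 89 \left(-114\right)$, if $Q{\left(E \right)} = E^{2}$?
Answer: $-10130$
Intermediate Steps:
$d{\left(F,l \right)} = 2 l$
$Q{\left(d{\left(2,-2 \right)} \right)} + 89 \left(-114\right) = \left(2 \left(-2\right)\right)^{2} + 89 \left(-114\right) = \left(-4\right)^{2} - 10146 = 16 - 10146 = -10130$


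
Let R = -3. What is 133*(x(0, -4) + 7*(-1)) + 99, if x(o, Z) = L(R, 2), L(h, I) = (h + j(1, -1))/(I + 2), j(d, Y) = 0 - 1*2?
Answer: -3993/4 ≈ -998.25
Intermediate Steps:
j(d, Y) = -2 (j(d, Y) = 0 - 2 = -2)
L(h, I) = (-2 + h)/(2 + I) (L(h, I) = (h - 2)/(I + 2) = (-2 + h)/(2 + I))
x(o, Z) = -5/4 (x(o, Z) = (-2 - 3)/(2 + 2) = -5/4)
133*(x(0, -4) + 7*(-1)) + 99 = 133*(-5/4 + 7*(-1)) + 99 = 133*(-5/4 - 7) + 99 = 133*(-33/4) + 99 = -4389/4 + 99 = -3993/4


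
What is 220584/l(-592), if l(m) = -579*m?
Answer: 9191/14282 ≈ 0.64354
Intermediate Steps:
220584/l(-592) = 220584/((-579*(-592))) = 220584/342768 = 220584*(1/342768) = 9191/14282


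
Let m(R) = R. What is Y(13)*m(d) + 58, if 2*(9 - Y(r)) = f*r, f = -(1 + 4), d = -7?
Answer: -465/2 ≈ -232.50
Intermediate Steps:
f = -5 (f = -1*5 = -5)
Y(r) = 9 + 5*r/2 (Y(r) = 9 - (-5)*r/2 = 9 + 5*r/2)
Y(13)*m(d) + 58 = (9 + (5/2)*13)*(-7) + 58 = (9 + 65/2)*(-7) + 58 = (83/2)*(-7) + 58 = -581/2 + 58 = -465/2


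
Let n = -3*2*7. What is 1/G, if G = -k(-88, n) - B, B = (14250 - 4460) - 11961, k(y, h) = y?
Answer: 1/2259 ≈ 0.00044267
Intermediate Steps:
n = -42 (n = -6*7 = -42)
B = -2171 (B = 9790 - 11961 = -2171)
G = 2259 (G = -1*(-88) - 1*(-2171) = 88 + 2171 = 2259)
1/G = 1/2259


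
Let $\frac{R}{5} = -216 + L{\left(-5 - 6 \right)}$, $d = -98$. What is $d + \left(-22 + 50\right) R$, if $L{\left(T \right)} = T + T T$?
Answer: $-14938$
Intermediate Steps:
$L{\left(T \right)} = T + T^{2}$
$R = -530$ ($R = 5 \left(-216 + \left(-5 - 6\right) \left(1 - 11\right)\right) = 5 \left(-216 - 11 \left(1 - 11\right)\right) = 5 \left(-216 - -110\right) = 5 \left(-216 + 110\right) = 5 \left(-106\right) = -530$)
$d + \left(-22 + 50\right) R = -98 + \left(-22 + 50\right) \left(-530\right) = -98 + 28 \left(-530\right) = -98 - 14840 = -14938$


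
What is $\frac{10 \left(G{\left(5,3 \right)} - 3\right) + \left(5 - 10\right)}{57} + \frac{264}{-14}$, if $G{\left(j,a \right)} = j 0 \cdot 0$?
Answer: $- \frac{7769}{399} \approx -19.471$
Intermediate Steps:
$G{\left(j,a \right)} = 0$ ($G{\left(j,a \right)} = 0 \cdot 0 = 0$)
$\frac{10 \left(G{\left(5,3 \right)} - 3\right) + \left(5 - 10\right)}{57} + \frac{264}{-14} = \frac{10 \left(0 - 3\right) + \left(5 - 10\right)}{57} + \frac{264}{-14} = \left(10 \left(0 - 3\right) + \left(5 - 10\right)\right) \frac{1}{57} + 264 \left(- \frac{1}{14}\right) = \left(10 \left(-3\right) - 5\right) \frac{1}{57} - \frac{132}{7} = \left(-30 - 5\right) \frac{1}{57} - \frac{132}{7} = \left(-35\right) \frac{1}{57} - \frac{132}{7} = - \frac{35}{57} - \frac{132}{7} = - \frac{7769}{399}$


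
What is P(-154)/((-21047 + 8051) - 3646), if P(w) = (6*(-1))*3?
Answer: 9/8321 ≈ 0.0010816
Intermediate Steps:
P(w) = -18 (P(w) = -6*3 = -18)
P(-154)/((-21047 + 8051) - 3646) = -18/((-21047 + 8051) - 3646) = -18/(-12996 - 3646) = -18/(-16642) = -18*(-1/16642) = 9/8321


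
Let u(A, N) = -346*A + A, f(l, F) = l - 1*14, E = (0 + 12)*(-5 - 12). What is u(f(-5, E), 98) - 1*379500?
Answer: -372945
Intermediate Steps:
E = -204 (E = 12*(-17) = -204)
f(l, F) = -14 + l (f(l, F) = l - 14 = -14 + l)
u(A, N) = -345*A
u(f(-5, E), 98) - 1*379500 = -345*(-14 - 5) - 1*379500 = -345*(-19) - 379500 = 6555 - 379500 = -372945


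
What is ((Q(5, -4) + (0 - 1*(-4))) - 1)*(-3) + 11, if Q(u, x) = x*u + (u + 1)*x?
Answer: 134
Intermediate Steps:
Q(u, x) = u*x + x*(1 + u) (Q(u, x) = u*x + (1 + u)*x = u*x + x*(1 + u))
((Q(5, -4) + (0 - 1*(-4))) - 1)*(-3) + 11 = ((-4*(1 + 2*5) + (0 - 1*(-4))) - 1)*(-3) + 11 = ((-4*(1 + 10) + (0 + 4)) - 1)*(-3) + 11 = ((-4*11 + 4) - 1)*(-3) + 11 = ((-44 + 4) - 1)*(-3) + 11 = (-40 - 1)*(-3) + 11 = -41*(-3) + 11 = 123 + 11 = 134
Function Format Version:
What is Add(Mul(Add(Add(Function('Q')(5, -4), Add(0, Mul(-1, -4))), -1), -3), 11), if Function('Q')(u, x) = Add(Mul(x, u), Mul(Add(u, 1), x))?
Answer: 134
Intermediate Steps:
Function('Q')(u, x) = Add(Mul(u, x), Mul(x, Add(1, u))) (Function('Q')(u, x) = Add(Mul(u, x), Mul(Add(1, u), x)) = Add(Mul(u, x), Mul(x, Add(1, u))))
Add(Mul(Add(Add(Function('Q')(5, -4), Add(0, Mul(-1, -4))), -1), -3), 11) = Add(Mul(Add(Add(Mul(-4, Add(1, Mul(2, 5))), Add(0, Mul(-1, -4))), -1), -3), 11) = Add(Mul(Add(Add(Mul(-4, Add(1, 10)), Add(0, 4)), -1), -3), 11) = Add(Mul(Add(Add(Mul(-4, 11), 4), -1), -3), 11) = Add(Mul(Add(Add(-44, 4), -1), -3), 11) = Add(Mul(Add(-40, -1), -3), 11) = Add(Mul(-41, -3), 11) = Add(123, 11) = 134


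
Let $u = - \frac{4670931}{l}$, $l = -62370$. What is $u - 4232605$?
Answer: $- \frac{87994300973}{20790} \approx -4.2325 \cdot 10^{6}$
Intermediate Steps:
$u = \frac{1556977}{20790}$ ($u = - \frac{4670931}{-62370} = \left(-4670931\right) \left(- \frac{1}{62370}\right) = \frac{1556977}{20790} \approx 74.891$)
$u - 4232605 = \frac{1556977}{20790} - 4232605 = - \frac{87994300973}{20790}$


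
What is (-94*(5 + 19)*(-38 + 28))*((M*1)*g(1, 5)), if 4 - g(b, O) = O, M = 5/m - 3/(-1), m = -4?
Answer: -39480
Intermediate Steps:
M = 7/4 (M = 5/(-4) - 3/(-1) = 5*(-¼) - 3*(-1) = -5/4 + 3 = 7/4 ≈ 1.7500)
g(b, O) = 4 - O
(-94*(5 + 19)*(-38 + 28))*((M*1)*g(1, 5)) = (-94*(5 + 19)*(-38 + 28))*(((7/4)*1)*(4 - 1*5)) = (-2256*(-10))*(7*(4 - 5)/4) = (-94*(-240))*((7/4)*(-1)) = 22560*(-7/4) = -39480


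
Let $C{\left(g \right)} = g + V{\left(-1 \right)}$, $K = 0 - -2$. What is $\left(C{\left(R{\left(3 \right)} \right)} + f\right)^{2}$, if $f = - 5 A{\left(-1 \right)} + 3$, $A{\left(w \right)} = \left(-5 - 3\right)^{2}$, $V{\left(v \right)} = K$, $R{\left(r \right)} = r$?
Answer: $97344$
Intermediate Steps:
$K = 2$ ($K = 0 + 2 = 2$)
$V{\left(v \right)} = 2$
$C{\left(g \right)} = 2 + g$ ($C{\left(g \right)} = g + 2 = 2 + g$)
$A{\left(w \right)} = 64$ ($A{\left(w \right)} = \left(-8\right)^{2} = 64$)
$f = -317$ ($f = \left(-5\right) 64 + 3 = -320 + 3 = -317$)
$\left(C{\left(R{\left(3 \right)} \right)} + f\right)^{2} = \left(\left(2 + 3\right) - 317\right)^{2} = \left(5 - 317\right)^{2} = \left(-312\right)^{2} = 97344$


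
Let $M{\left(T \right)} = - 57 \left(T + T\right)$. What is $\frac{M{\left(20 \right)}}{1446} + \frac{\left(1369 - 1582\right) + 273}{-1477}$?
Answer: $- \frac{575720}{355957} \approx -1.6174$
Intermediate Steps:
$M{\left(T \right)} = - 114 T$ ($M{\left(T \right)} = - 57 \cdot 2 T = - 114 T$)
$\frac{M{\left(20 \right)}}{1446} + \frac{\left(1369 - 1582\right) + 273}{-1477} = \frac{\left(-114\right) 20}{1446} + \frac{\left(1369 - 1582\right) + 273}{-1477} = \left(-2280\right) \frac{1}{1446} + \left(-213 + 273\right) \left(- \frac{1}{1477}\right) = - \frac{380}{241} + 60 \left(- \frac{1}{1477}\right) = - \frac{380}{241} - \frac{60}{1477} = - \frac{575720}{355957}$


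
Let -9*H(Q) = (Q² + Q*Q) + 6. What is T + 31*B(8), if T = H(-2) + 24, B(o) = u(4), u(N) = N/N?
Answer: 481/9 ≈ 53.444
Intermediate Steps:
u(N) = 1
B(o) = 1
H(Q) = -⅔ - 2*Q²/9 (H(Q) = -((Q² + Q*Q) + 6)/9 = -((Q² + Q²) + 6)/9 = -(2*Q² + 6)/9 = -(6 + 2*Q²)/9 = -⅔ - 2*Q²/9)
T = 202/9 (T = (-⅔ - 2/9*(-2)²) + 24 = (-⅔ - 2/9*4) + 24 = (-⅔ - 8/9) + 24 = -14/9 + 24 = 202/9 ≈ 22.444)
T + 31*B(8) = 202/9 + 31*1 = 202/9 + 31 = 481/9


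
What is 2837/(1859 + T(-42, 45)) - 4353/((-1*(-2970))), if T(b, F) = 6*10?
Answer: 24161/1899810 ≈ 0.012718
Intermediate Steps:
T(b, F) = 60
2837/(1859 + T(-42, 45)) - 4353/((-1*(-2970))) = 2837/(1859 + 60) - 4353/((-1*(-2970))) = 2837/1919 - 4353/2970 = 2837*(1/1919) - 4353*1/2970 = 2837/1919 - 1451/990 = 24161/1899810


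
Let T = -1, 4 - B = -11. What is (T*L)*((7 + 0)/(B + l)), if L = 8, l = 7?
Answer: -28/11 ≈ -2.5455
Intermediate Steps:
B = 15 (B = 4 - 1*(-11) = 4 + 11 = 15)
(T*L)*((7 + 0)/(B + l)) = (-1*8)*((7 + 0)/(15 + 7)) = -56/22 = -8*7/22 = -28/11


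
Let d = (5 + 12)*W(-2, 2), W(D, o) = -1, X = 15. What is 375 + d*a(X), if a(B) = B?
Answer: 120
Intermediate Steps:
d = -17 (d = (5 + 12)*(-1) = 17*(-1) = -17)
375 + d*a(X) = 375 - 17*15 = 375 - 255 = 120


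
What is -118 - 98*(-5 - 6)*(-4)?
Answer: -4430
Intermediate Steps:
-118 - 98*(-5 - 6)*(-4) = -118 - (-1078)*(-4) = -118 - 98*44 = -118 - 4312 = -4430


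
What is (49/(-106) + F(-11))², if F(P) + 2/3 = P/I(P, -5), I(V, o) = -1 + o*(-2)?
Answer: 5031049/910116 ≈ 5.5279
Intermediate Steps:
I(V, o) = -1 - 2*o
F(P) = -⅔ + P/9 (F(P) = -⅔ + P/(-1 - 2*(-5)) = -⅔ + P/(-1 + 10) = -⅔ + P/9)
(49/(-106) + F(-11))² = (49/(-106) + (-⅔ + (⅑)*(-11)))² = (49*(-1/106) + (-⅔ - 11/9))² = (-49/106 - 17/9)² = (-2243/954)² = 5031049/910116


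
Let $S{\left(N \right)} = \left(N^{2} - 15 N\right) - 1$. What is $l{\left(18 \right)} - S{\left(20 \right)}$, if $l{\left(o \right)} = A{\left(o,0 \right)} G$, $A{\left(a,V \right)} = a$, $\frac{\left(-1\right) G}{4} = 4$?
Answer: $-387$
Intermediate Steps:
$G = -16$ ($G = \left(-4\right) 4 = -16$)
$S{\left(N \right)} = -1 + N^{2} - 15 N$
$l{\left(o \right)} = - 16 o$ ($l{\left(o \right)} = o \left(-16\right) = - 16 o$)
$l{\left(18 \right)} - S{\left(20 \right)} = \left(-16\right) 18 - \left(-1 + 20^{2} - 300\right) = -288 - \left(-1 + 400 - 300\right) = -288 - 99 = -387$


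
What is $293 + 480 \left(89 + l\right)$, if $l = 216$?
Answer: $146693$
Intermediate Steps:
$293 + 480 \left(89 + l\right) = 293 + 480 \left(89 + 216\right) = 293 + 480 \cdot 305 = 293 + 146400 = 146693$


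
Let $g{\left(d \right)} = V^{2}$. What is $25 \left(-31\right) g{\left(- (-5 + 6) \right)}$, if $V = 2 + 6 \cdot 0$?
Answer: $-3100$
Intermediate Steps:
$V = 2$ ($V = 2 + 0 = 2$)
$g{\left(d \right)} = 4$ ($g{\left(d \right)} = 2^{2} = 4$)
$25 \left(-31\right) g{\left(- (-5 + 6) \right)} = 25 \left(-31\right) 4 = \left(-775\right) 4 = -3100$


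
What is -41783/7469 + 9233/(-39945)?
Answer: -248283316/42621315 ≈ -5.8253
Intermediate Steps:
-41783/7469 + 9233/(-39945) = -41783*1/7469 + 9233*(-1/39945) = -5969/1067 - 9233/39945 = -248283316/42621315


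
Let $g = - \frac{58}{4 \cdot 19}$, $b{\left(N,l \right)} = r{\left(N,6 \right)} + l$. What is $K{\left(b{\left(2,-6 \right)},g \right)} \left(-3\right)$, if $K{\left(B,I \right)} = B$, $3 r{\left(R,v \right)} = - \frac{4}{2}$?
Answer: $20$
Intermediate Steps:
$r{\left(R,v \right)} = - \frac{2}{3}$ ($r{\left(R,v \right)} = \frac{\left(-4\right) \frac{1}{2}}{3} = \frac{1}{3} \left(-2\right) = - \frac{2}{3}$)
$b{\left(N,l \right)} = - \frac{2}{3} + l$
$g = - \frac{29}{38}$ ($g = - \frac{58}{76} = \left(-58\right) \frac{1}{76} = - \frac{29}{38} \approx -0.76316$)
$K{\left(b{\left(2,-6 \right)},g \right)} \left(-3\right) = \left(- \frac{2}{3} - 6\right) \left(-3\right) = \left(- \frac{20}{3}\right) \left(-3\right) = 20$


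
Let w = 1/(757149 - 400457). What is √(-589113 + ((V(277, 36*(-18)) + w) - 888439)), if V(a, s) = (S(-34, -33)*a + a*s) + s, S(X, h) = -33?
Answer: I*√53017577369281119/178346 ≈ 1291.1*I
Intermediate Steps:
w = 1/356692 ≈ 2.8035e-6
V(a, s) = s - 33*a + a*s (V(a, s) = (-33*a + a*s) + s = s - 33*a + a*s)
√(-589113 + ((V(277, 36*(-18)) + w) - 888439)) = √(-589113 + (((36*(-18) - 33*277 + 277*(36*(-18))) + 1/356692) - 888439)) = √(-589113 + (((-648 - 9141 + 277*(-648)) + 1/356692) - 888439)) = √(-589113 + (((-648 - 9141 - 179496) + 1/356692) - 888439)) = √(-589113 + ((-189285 + 1/356692) - 888439)) = √(-589113 + (-67516445219/356692 - 888439)) = √(-589113 - 384415529007/356692) = √(-594547423203/356692) = I*√53017577369281119/178346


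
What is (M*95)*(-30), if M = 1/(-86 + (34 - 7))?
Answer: 2850/59 ≈ 48.305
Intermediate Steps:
M = -1/59 (M = 1/(-86 + 27) = 1/(-59) = -1/59 ≈ -0.016949)
(M*95)*(-30) = -1/59*95*(-30) = -95/59*(-30) = 2850/59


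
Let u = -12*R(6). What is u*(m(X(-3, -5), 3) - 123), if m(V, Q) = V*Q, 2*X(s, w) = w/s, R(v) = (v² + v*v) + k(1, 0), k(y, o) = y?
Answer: 105558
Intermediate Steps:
R(v) = 1 + 2*v² (R(v) = (v² + v*v) + 1 = (v² + v²) + 1 = 2*v² + 1 = 1 + 2*v²)
X(s, w) = w/(2*s) (X(s, w) = (w/s)/2 = w/(2*s))
m(V, Q) = Q*V
u = -876 (u = -12*(1 + 2*6²) = -12*(1 + 2*36) = -12*(1 + 72) = -12*73 = -876)
u*(m(X(-3, -5), 3) - 123) = -876*(3*((½)*(-5)/(-3)) - 123) = -876*(3*((½)*(-5)*(-⅓)) - 123) = -876*(3*(⅚) - 123) = -876*(5/2 - 123) = -876*(-241/2) = 105558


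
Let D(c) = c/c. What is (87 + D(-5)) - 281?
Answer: -193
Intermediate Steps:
D(c) = 1
(87 + D(-5)) - 281 = (87 + 1) - 281 = 88 - 281 = -193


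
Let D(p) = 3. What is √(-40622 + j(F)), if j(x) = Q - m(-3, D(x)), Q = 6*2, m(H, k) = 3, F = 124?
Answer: I*√40613 ≈ 201.53*I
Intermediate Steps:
Q = 12
j(x) = 9 (j(x) = 12 - 1*3 = 12 - 3 = 9)
√(-40622 + j(F)) = √(-40622 + 9) = √(-40613) = I*√40613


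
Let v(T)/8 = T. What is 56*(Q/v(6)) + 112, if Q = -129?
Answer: -77/2 ≈ -38.500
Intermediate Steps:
v(T) = 8*T
56*(Q/v(6)) + 112 = 56*(-129/(8*6)) + 112 = 56*(-129/48) + 112 = 56*(-129*1/48) + 112 = 56*(-43/16) + 112 = -301/2 + 112 = -77/2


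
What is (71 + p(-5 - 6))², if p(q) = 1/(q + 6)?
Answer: 125316/25 ≈ 5012.6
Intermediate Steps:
p(q) = 1/(6 + q)
(71 + p(-5 - 6))² = (71 + 1/(6 + (-5 - 6)))² = (71 + 1/(6 - 11))² = (71 + 1/(-5))² = (71 - ⅕)² = (354/5)² = 125316/25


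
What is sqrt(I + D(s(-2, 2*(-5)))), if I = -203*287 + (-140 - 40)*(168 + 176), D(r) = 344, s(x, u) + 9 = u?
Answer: I*sqrt(119837) ≈ 346.17*I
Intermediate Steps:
s(x, u) = -9 + u
I = -120181 (I = -58261 - 180*344 = -58261 - 61920 = -120181)
sqrt(I + D(s(-2, 2*(-5)))) = sqrt(-120181 + 344) = sqrt(-119837) = I*sqrt(119837)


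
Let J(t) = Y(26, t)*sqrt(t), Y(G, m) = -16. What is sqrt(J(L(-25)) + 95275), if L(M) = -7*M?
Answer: sqrt(95275 - 80*sqrt(7)) ≈ 308.32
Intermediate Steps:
J(t) = -16*sqrt(t)
sqrt(J(L(-25)) + 95275) = sqrt(-16*5*sqrt(7) + 95275) = sqrt(-80*sqrt(7) + 95275) = sqrt(95275 - 80*sqrt(7))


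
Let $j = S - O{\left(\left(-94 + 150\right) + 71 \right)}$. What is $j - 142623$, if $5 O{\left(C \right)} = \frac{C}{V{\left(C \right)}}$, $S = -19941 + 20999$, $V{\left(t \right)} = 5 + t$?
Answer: $- \frac{93433027}{660} \approx -1.4157 \cdot 10^{5}$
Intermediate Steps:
$S = 1058$
$O{\left(C \right)} = \frac{C}{5 \left(5 + C\right)}$ ($O{\left(C \right)} = \frac{C \frac{1}{5 + C}}{5} = \frac{C}{5 \left(5 + C\right)}$)
$j = \frac{698153}{660}$ ($j = 1058 - \frac{\left(-94 + 150\right) + 71}{5 \left(5 + \left(\left(-94 + 150\right) + 71\right)\right)} = 1058 - \frac{56 + 71}{5 \left(5 + \left(56 + 71\right)\right)} = 1058 - \frac{1}{5} \cdot 127 \frac{1}{5 + 127} = 1058 - \frac{1}{5} \cdot 127 \cdot \frac{1}{132} = 1058 - \frac{127}{660} = \frac{698153}{660} \approx 1057.8$)
$j - 142623 = \frac{698153}{660} - 142623 = - \frac{93433027}{660}$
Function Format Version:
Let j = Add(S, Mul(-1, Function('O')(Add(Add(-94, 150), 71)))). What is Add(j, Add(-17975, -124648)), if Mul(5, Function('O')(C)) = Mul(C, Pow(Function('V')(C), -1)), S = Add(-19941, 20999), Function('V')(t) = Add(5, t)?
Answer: Rational(-93433027, 660) ≈ -1.4157e+5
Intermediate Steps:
S = 1058
Function('O')(C) = Mul(Rational(1, 5), C, Pow(Add(5, C), -1)) (Function('O')(C) = Mul(Rational(1, 5), Mul(C, Pow(Add(5, C), -1))) = Mul(Rational(1, 5), C, Pow(Add(5, C), -1)))
j = Rational(698153, 660) (j = Add(1058, Mul(-1, Mul(Rational(1, 5), Add(Add(-94, 150), 71), Pow(Add(5, Add(Add(-94, 150), 71)), -1)))) = Add(1058, Mul(-1, Mul(Rational(1, 5), Add(56, 71), Pow(Add(5, Add(56, 71)), -1)))) = Add(1058, Mul(-1, Mul(Rational(1, 5), 127, Pow(Add(5, 127), -1)))) = Add(1058, Mul(-1, Mul(Rational(1, 5), 127, Pow(132, -1)))) = Add(1058, Mul(-1, Mul(Rational(1, 5), 127, Rational(1, 132)))) = Add(1058, Mul(-1, Rational(127, 660))) = Add(1058, Rational(-127, 660)) = Rational(698153, 660) ≈ 1057.8)
Add(j, Add(-17975, -124648)) = Add(Rational(698153, 660), Add(-17975, -124648)) = Add(Rational(698153, 660), -142623) = Rational(-93433027, 660)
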